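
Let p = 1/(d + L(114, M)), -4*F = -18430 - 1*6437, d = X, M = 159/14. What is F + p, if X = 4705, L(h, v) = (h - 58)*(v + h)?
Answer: 291565579/46900 ≈ 6216.8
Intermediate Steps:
M = 159/14 (M = 159*(1/14) = 159/14 ≈ 11.357)
L(h, v) = (-58 + h)*(h + v)
d = 4705
F = 24867/4 (F = -(-18430 - 1*6437)/4 = -(-18430 - 6437)/4 = -¼*(-24867) = 24867/4 ≈ 6216.8)
p = 1/11725 (p = 1/(4705 + (114² - 58*114 - 58*159/14 + 114*(159/14))) = 1/(4705 + (12996 - 6612 - 4611/7 + 9063/7)) = 1/(4705 + 7020) = 1/11725 ≈ 8.5288e-5)
F + p = 24867/4 + 1/11725 = 291565579/46900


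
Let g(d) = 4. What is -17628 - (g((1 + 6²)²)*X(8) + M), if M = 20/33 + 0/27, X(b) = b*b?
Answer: -590192/33 ≈ -17885.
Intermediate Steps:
X(b) = b²
M = 20/33 (M = 20*(1/33) + 0*(1/27) = 20/33 + 0 = 20/33 ≈ 0.60606)
-17628 - (g((1 + 6²)²)*X(8) + M) = -17628 - (4*8² + 20/33) = -17628 - (4*64 + 20/33) = -17628 - (256 + 20/33) = -17628 - 1*8468/33 = -17628 - 8468/33 = -590192/33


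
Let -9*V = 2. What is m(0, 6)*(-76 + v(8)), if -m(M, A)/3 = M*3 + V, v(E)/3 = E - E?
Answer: -152/3 ≈ -50.667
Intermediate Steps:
V = -2/9 (V = -1/9*2 = -2/9 ≈ -0.22222)
v(E) = 0 (v(E) = 3*(E - E) = 3*0 = 0)
m(M, A) = 2/3 - 9*M (m(M, A) = -3*(M*3 - 2/9) = -3*(3*M - 2/9) = -3*(-2/9 + 3*M) = 2/3 - 9*M)
m(0, 6)*(-76 + v(8)) = (2/3 - 9*0)*(-76 + 0) = (2/3 + 0)*(-76) = (2/3)*(-76) = -152/3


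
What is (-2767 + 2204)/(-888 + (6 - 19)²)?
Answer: 563/719 ≈ 0.78303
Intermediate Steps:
(-2767 + 2204)/(-888 + (6 - 19)²) = -563/(-888 + (-13)²) = -563/(-888 + 169) = -563/(-719) = -563*(-1/719) = 563/719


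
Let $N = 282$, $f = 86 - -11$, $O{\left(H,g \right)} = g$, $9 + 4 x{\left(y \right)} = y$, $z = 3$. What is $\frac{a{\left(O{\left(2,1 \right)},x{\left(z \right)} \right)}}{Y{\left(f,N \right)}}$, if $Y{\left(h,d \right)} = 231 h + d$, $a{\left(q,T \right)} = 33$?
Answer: $\frac{11}{7563} \approx 0.0014545$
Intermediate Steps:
$x{\left(y \right)} = - \frac{9}{4} + \frac{y}{4}$
$f = 97$ ($f = 86 + 11 = 97$)
$Y{\left(h,d \right)} = d + 231 h$
$\frac{a{\left(O{\left(2,1 \right)},x{\left(z \right)} \right)}}{Y{\left(f,N \right)}} = \frac{33}{282 + 231 \cdot 97} = \frac{33}{282 + 22407} = \frac{33}{22689} = 33 \cdot \frac{1}{22689} = \frac{11}{7563}$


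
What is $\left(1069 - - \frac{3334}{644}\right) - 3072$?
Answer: $- \frac{643299}{322} \approx -1997.8$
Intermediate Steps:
$\left(1069 - - \frac{3334}{644}\right) - 3072 = \left(1069 - \left(-3334\right) \frac{1}{644}\right) - 3072 = \left(1069 - - \frac{1667}{322}\right) - 3072 = \left(1069 + \frac{1667}{322}\right) - 3072 = \frac{345885}{322} - 3072 = - \frac{643299}{322}$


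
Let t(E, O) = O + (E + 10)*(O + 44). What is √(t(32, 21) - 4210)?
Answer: I*√1459 ≈ 38.197*I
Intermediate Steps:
t(E, O) = O + (10 + E)*(44 + O)
√(t(32, 21) - 4210) = √((440 + 11*21 + 44*32 + 32*21) - 4210) = √((440 + 231 + 1408 + 672) - 4210) = √(2751 - 4210) = √(-1459) = I*√1459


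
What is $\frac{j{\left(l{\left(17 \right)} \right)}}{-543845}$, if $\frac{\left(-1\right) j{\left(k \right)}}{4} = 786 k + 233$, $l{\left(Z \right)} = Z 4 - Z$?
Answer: $\frac{161276}{543845} \approx 0.29655$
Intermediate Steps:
$l{\left(Z \right)} = 3 Z$ ($l{\left(Z \right)} = 4 Z - Z = 3 Z$)
$j{\left(k \right)} = -932 - 3144 k$ ($j{\left(k \right)} = - 4 \left(786 k + 233\right) = - 4 \left(233 + 786 k\right) = -932 - 3144 k$)
$\frac{j{\left(l{\left(17 \right)} \right)}}{-543845} = \frac{-932 - 3144 \cdot 3 \cdot 17}{-543845} = \left(-932 - 160344\right) \left(- \frac{1}{543845}\right) = \left(-161276\right) \left(- \frac{1}{543845}\right) = \frac{161276}{543845}$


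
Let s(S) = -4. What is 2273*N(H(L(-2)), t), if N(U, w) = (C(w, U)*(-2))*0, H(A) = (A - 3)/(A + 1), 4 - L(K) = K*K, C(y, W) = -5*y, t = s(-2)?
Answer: 0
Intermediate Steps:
t = -4
L(K) = 4 - K**2 (L(K) = 4 - K*K = 4 - K**2)
H(A) = (-3 + A)/(1 + A)
N(U, w) = 0 (N(U, w) = (-5*w*(-2))*0 = (10*w)*0 = 0)
2273*N(H(L(-2)), t) = 2273*0 = 0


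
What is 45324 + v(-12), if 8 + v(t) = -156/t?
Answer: 45329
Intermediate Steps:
v(t) = -8 - 156/t
45324 + v(-12) = 45324 + (-8 - 156/(-12)) = 45324 + (-8 - 156*(-1/12)) = 45324 + (-8 + 13) = 45324 + 5 = 45329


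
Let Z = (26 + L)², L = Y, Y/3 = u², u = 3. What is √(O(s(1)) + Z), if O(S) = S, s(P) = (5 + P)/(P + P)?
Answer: 2*√703 ≈ 53.028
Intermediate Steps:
s(P) = (5 + P)/(2*P) (s(P) = (5 + P)/((2*P)) = (5 + P)*(1/(2*P)) = (5 + P)/(2*P))
Y = 27 (Y = 3*3² = 3*9 = 27)
L = 27
Z = 2809 (Z = (26 + 27)² = 53² = 2809)
√(O(s(1)) + Z) = √((½)*(5 + 1)/1 + 2809) = √((½)*1*6 + 2809) = √(3 + 2809) = √2812 = 2*√703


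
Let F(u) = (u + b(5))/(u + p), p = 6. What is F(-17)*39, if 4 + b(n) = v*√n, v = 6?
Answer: 819/11 - 234*√5/11 ≈ 26.887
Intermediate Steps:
b(n) = -4 + 6*√n
F(u) = (-4 + u + 6*√5)/(6 + u) (F(u) = (u + (-4 + 6*√5))/(u + 6) = (-4 + u + 6*√5)/(6 + u))
F(-17)*39 = ((-4 - 17 + 6*√5)/(6 - 17))*39 = ((-21 + 6*√5)/(-11))*39 = -(-21 + 6*√5)/11*39 = (21/11 - 6*√5/11)*39 = 819/11 - 234*√5/11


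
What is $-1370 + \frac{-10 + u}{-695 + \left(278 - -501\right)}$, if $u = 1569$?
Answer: $- \frac{113521}{84} \approx -1351.4$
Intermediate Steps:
$-1370 + \frac{-10 + u}{-695 + \left(278 - -501\right)} = -1370 + \frac{-10 + 1569}{-695 + \left(278 - -501\right)} = -1370 + \frac{1559}{-695 + \left(278 + 501\right)} = -1370 + \frac{1559}{-695 + 779} = -1370 + \frac{1559}{84} = - \frac{113521}{84}$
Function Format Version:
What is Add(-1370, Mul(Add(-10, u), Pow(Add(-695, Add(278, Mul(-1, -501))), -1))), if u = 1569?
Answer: Rational(-113521, 84) ≈ -1351.4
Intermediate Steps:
Add(-1370, Mul(Add(-10, u), Pow(Add(-695, Add(278, Mul(-1, -501))), -1))) = Add(-1370, Mul(Add(-10, 1569), Pow(Add(-695, Add(278, Mul(-1, -501))), -1))) = Add(-1370, Mul(1559, Pow(Add(-695, Add(278, 501)), -1))) = Add(-1370, Mul(1559, Pow(Add(-695, 779), -1))) = Add(-1370, Mul(1559, Pow(84, -1))) = Add(-1370, Mul(1559, Rational(1, 84))) = Add(-1370, Rational(1559, 84)) = Rational(-113521, 84)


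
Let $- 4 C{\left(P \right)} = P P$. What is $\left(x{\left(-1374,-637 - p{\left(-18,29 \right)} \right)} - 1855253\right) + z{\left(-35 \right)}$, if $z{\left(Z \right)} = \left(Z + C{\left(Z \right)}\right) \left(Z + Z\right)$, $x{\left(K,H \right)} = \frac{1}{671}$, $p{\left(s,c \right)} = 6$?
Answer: $- \frac{2457692499}{1342} \approx -1.8314 \cdot 10^{6}$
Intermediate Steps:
$C{\left(P \right)} = - \frac{P^{2}}{4}$ ($C{\left(P \right)} = - \frac{P P}{4} = - \frac{P^{2}}{4}$)
$x{\left(K,H \right)} = \frac{1}{671}$
$z{\left(Z \right)} = 2 Z \left(Z - \frac{Z^{2}}{4}\right)$ ($z{\left(Z \right)} = \left(Z - \frac{Z^{2}}{4}\right) \left(Z + Z\right) = \left(Z - \frac{Z^{2}}{4}\right) 2 Z = 2 Z \left(Z - \frac{Z^{2}}{4}\right)$)
$\left(x{\left(-1374,-637 - p{\left(-18,29 \right)} \right)} - 1855253\right) + z{\left(-35 \right)} = \left(\frac{1}{671} - 1855253\right) + \frac{\left(-35\right)^{2} \left(4 - -35\right)}{2} = - \frac{1244874762}{671} + \frac{1}{2} \cdot 1225 \left(4 + 35\right) = - \frac{1244874762}{671} + \frac{1}{2} \cdot 1225 \cdot 39 = - \frac{1244874762}{671} + \frac{47775}{2} = - \frac{2457692499}{1342}$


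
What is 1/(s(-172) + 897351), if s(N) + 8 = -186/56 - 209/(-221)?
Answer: 6188/5552743783 ≈ 1.1144e-6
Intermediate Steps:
s(N) = -64205/6188 (s(N) = -8 + (-186/56 - 209/(-221)) = -8 + (-186*1/56 - 209*(-1/221)) = -8 + (-93/28 + 209/221) = -8 - 14701/6188 = -64205/6188)
1/(s(-172) + 897351) = 1/(-64205/6188 + 897351) = 1/(5552743783/6188) = 6188/5552743783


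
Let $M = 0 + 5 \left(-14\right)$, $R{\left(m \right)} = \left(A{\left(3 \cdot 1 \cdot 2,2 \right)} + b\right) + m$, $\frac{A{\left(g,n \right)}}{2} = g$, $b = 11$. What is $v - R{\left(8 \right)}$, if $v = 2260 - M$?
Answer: $2299$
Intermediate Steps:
$A{\left(g,n \right)} = 2 g$
$R{\left(m \right)} = 23 + m$ ($R{\left(m \right)} = \left(2 \cdot 3 \cdot 1 \cdot 2 + 11\right) + m = \left(2 \cdot 3 \cdot 2 + 11\right) + m = \left(2 \cdot 6 + 11\right) + m = \left(12 + 11\right) + m = 23 + m$)
$M = -70$ ($M = 0 - 70 = -70$)
$v = 2330$ ($v = 2260 - -70 = 2260 + 70 = 2330$)
$v - R{\left(8 \right)} = 2330 - \left(23 + 8\right) = 2330 - 31 = 2299$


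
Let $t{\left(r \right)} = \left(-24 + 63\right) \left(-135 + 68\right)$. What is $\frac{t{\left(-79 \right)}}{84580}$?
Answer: $- \frac{2613}{84580} \approx -0.030894$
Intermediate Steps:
$t{\left(r \right)} = -2613$ ($t{\left(r \right)} = 39 \left(-67\right) = -2613$)
$\frac{t{\left(-79 \right)}}{84580} = - \frac{2613}{84580}$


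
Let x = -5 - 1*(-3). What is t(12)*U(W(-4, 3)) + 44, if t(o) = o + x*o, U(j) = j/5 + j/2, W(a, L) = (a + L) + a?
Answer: 86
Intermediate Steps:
x = -2 (x = -5 + 3 = -2)
W(a, L) = L + 2*a (W(a, L) = (L + a) + a = L + 2*a)
U(j) = 7*j/10 (U(j) = j*(⅕) + j*(½) = j/5 + j/2 = 7*j/10)
t(o) = -o (t(o) = o - 2*o = -o)
t(12)*U(W(-4, 3)) + 44 = (-1*12)*(7*(3 + 2*(-4))/10) + 44 = -42*(3 - 8)/5 + 44 = -42*(-5)/5 + 44 = -12*(-7/2) + 44 = 42 + 44 = 86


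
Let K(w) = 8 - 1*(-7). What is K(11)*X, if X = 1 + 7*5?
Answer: 540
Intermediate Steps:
K(w) = 15 (K(w) = 8 + 7 = 15)
X = 36 (X = 1 + 35 = 36)
K(11)*X = 15*36 = 540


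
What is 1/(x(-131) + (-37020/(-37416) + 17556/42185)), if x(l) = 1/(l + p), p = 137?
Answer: 17936295/28200337 ≈ 0.63603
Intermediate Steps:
x(l) = 1/(137 + l) (x(l) = 1/(l + 137) = 1/(137 + l))
1/(x(-131) + (-37020/(-37416) + 17556/42185)) = 1/(1/(137 - 131) + (-37020/(-37416) + 17556/42185)) = 1/(1/6 + (-37020*(-1/37416) + 17556*(1/42185))) = 1/(⅙ + (3085/3118 + 1596/3835)) = 1/(⅙ + 16807303/11957530) = 1/(28200337/17936295) = 17936295/28200337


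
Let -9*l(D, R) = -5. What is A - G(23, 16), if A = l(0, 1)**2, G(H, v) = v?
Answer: -1271/81 ≈ -15.691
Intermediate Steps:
l(D, R) = 5/9 (l(D, R) = -1/9*(-5) = 5/9)
A = 25/81 (A = (5/9)**2 = 25/81 ≈ 0.30864)
A - G(23, 16) = 25/81 - 1*16 = 25/81 - 16 = -1271/81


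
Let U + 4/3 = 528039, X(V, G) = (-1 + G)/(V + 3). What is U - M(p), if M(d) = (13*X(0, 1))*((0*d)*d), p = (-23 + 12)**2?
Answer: 1584113/3 ≈ 5.2804e+5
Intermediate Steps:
X(V, G) = (-1 + G)/(3 + V)
U = 1584113/3 (U = -4/3 + 528039 = 1584113/3 ≈ 5.2804e+5)
p = 121 (p = (-11)**2 = 121)
M(d) = 0 (M(d) = (13*((-1 + 1)/(3 + 0)))*((0*d)*d) = (13*(0/3))*(0*d) = (13*((1/3)*0))*0 = (13*0)*0 = 0*0 = 0)
U - M(p) = 1584113/3 - 1*0 = 1584113/3 + 0 = 1584113/3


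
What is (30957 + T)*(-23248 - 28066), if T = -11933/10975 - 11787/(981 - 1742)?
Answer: -13273514065352518/8351975 ≈ -1.5893e+9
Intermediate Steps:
T = 120281312/8351975 (T = -11933*1/10975 - 11787/(-761) = -11933/10975 - 11787*(-1/761) = -11933/10975 + 11787/761 = 120281312/8351975 ≈ 14.402)
(30957 + T)*(-23248 - 28066) = (30957 + 120281312/8351975)*(-23248 - 28066) = (258672371387/8351975)*(-51314) = -13273514065352518/8351975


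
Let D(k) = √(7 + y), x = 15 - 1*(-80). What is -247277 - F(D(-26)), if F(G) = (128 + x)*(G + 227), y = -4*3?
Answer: -297898 - 223*I*√5 ≈ -2.979e+5 - 498.64*I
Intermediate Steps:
y = -12
x = 95 (x = 15 + 80 = 95)
D(k) = I*√5 (D(k) = √(7 - 12) = √(-5) = I*√5)
F(G) = 50621 + 223*G (F(G) = (128 + 95)*(G + 227) = 223*(227 + G) = 50621 + 223*G)
-247277 - F(D(-26)) = -247277 - (50621 + 223*(I*√5)) = -247277 - (50621 + 223*I*√5) = -247277 + (-50621 - 223*I*√5) = -297898 - 223*I*√5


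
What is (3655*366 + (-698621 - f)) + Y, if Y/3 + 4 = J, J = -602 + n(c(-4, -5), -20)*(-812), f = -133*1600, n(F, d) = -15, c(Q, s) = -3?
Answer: 886631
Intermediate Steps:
f = -212800
J = 11578 (J = -602 - 15*(-812) = -602 + 12180 = 11578)
Y = 34722 (Y = -12 + 3*11578 = -12 + 34734 = 34722)
(3655*366 + (-698621 - f)) + Y = (3655*366 + (-698621 - 1*(-212800))) + 34722 = (1337730 + (-698621 + 212800)) + 34722 = (1337730 - 485821) + 34722 = 851909 + 34722 = 886631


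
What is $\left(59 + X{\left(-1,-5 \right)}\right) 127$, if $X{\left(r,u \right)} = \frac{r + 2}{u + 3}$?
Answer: $\frac{14859}{2} \approx 7429.5$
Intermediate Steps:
$X{\left(r,u \right)} = \frac{2 + r}{3 + u}$
$\left(59 + X{\left(-1,-5 \right)}\right) 127 = \left(59 + \frac{2 - 1}{3 - 5}\right) 127 = \left(59 + \frac{1}{-2} \cdot 1\right) 127 = \left(59 - \frac{1}{2}\right) 127 = \frac{117}{2} \cdot 127 = \frac{14859}{2}$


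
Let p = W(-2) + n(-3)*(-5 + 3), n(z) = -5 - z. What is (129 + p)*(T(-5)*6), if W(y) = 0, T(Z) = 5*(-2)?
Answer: -7980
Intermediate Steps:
T(Z) = -10
p = 4 (p = 0 + (-5 - 1*(-3))*(-5 + 3) = 0 + (-5 + 3)*(-2) = 0 - 2*(-2) = 0 + 4 = 4)
(129 + p)*(T(-5)*6) = (129 + 4)*(-10*6) = 133*(-60) = -7980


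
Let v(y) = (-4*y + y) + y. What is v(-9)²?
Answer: 324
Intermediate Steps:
v(y) = -2*y (v(y) = -3*y + y = -2*y)
v(-9)² = (-2*(-9))² = 18² = 324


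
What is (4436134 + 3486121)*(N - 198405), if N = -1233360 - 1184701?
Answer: -20728310850830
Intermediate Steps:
N = -2418061
(4436134 + 3486121)*(N - 198405) = (4436134 + 3486121)*(-2418061 - 198405) = 7922255*(-2616466) = -20728310850830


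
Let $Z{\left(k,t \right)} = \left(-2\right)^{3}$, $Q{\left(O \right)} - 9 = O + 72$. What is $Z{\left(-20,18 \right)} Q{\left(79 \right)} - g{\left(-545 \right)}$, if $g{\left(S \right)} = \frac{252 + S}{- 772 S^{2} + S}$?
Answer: $- \frac{293508921893}{229303845} \approx -1280.0$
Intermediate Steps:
$Q{\left(O \right)} = 81 + O$ ($Q{\left(O \right)} = 9 + \left(O + 72\right) = 9 + \left(72 + O\right) = 81 + O$)
$Z{\left(k,t \right)} = -8$
$g{\left(S \right)} = \frac{252 + S}{S - 772 S^{2}}$
$Z{\left(-20,18 \right)} Q{\left(79 \right)} - g{\left(-545 \right)} = - 8 \left(81 + 79\right) - \frac{-252 - -545}{\left(-545\right) \left(-1 + 772 \left(-545\right)\right)} = \left(-8\right) 160 - - \frac{-252 + 545}{545 \left(-1 - 420740\right)} = -1280 - \left(- \frac{1}{545}\right) \frac{1}{-420741} \cdot 293 = -1280 - \left(- \frac{1}{545}\right) \left(- \frac{1}{420741}\right) 293 = -1280 - \frac{293}{229303845} = - \frac{293508921893}{229303845}$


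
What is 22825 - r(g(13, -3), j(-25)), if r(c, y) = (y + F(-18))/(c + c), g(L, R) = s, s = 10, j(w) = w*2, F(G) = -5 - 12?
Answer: 456567/20 ≈ 22828.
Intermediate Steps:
F(G) = -17
j(w) = 2*w
g(L, R) = 10
r(c, y) = (-17 + y)/(2*c) (r(c, y) = (y - 17)/(c + c) = (-17 + y)/((2*c)) = (-17 + y)*(1/(2*c)) = (-17 + y)/(2*c))
22825 - r(g(13, -3), j(-25)) = 22825 - (-17 + 2*(-25))/(2*10) = 22825 - (-17 - 50)/(2*10) = 22825 - (-67)/(2*10) = 22825 - 1*(-67/20) = 22825 + 67/20 = 456567/20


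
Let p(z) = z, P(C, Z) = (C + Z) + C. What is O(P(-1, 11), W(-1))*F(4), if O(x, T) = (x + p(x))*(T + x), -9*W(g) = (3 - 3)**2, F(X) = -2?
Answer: -324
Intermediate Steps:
P(C, Z) = Z + 2*C
W(g) = 0 (W(g) = -(3 - 3)**2/9 = -1/9*0**2 = -1/9*0 = 0)
O(x, T) = 2*x*(T + x) (O(x, T) = (x + x)*(T + x) = (2*x)*(T + x) = 2*x*(T + x))
O(P(-1, 11), W(-1))*F(4) = (2*(11 + 2*(-1))*(0 + (11 + 2*(-1))))*(-2) = (2*(11 - 2)*(0 + (11 - 2)))*(-2) = (2*9*(0 + 9))*(-2) = (2*9*9)*(-2) = 162*(-2) = -324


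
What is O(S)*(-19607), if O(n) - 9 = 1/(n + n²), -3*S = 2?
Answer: -176463/2 ≈ -88232.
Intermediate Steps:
S = -⅔ (S = -⅓*2 = -⅔ ≈ -0.66667)
O(n) = 9 + 1/(n + n²)
O(S)*(-19607) = ((1 + 9*(-⅔) + 9*(-⅔)²)/((-⅔)*(1 - ⅔)))*(-19607) = -3*(1 - 6 + 9*(4/9))/(2*⅓)*(-19607) = -3/2*3*(1 - 6 + 4)*(-19607) = -3/2*3*(-1)*(-19607) = (9/2)*(-19607) = -176463/2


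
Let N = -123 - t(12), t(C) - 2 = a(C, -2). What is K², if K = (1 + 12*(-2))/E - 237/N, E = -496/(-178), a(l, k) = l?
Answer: 49134485569/1154368576 ≈ 42.564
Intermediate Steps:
t(C) = 2 + C
N = -137 (N = -123 - (2 + 12) = -123 - 1*14 = -123 - 14 = -137)
E = 248/89 (E = -496*(-1/178) = 248/89 ≈ 2.7865)
K = -221663/33976 (K = (1 + 12*(-2))/(248/89) - 237/(-137) = (1 - 24)*(89/248) - 237*(-1/137) = -23*89/248 + 237/137 = -2047/248 + 237/137 = -221663/33976 ≈ -6.5241)
K² = (-221663/33976)² = 49134485569/1154368576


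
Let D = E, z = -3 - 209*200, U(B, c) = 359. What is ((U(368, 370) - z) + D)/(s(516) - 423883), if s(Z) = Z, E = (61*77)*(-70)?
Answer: 286628/423367 ≈ 0.67702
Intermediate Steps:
E = -328790 (E = 4697*(-70) = -328790)
z = -41803 (z = -3 - 41800 = -41803)
D = -328790
((U(368, 370) - z) + D)/(s(516) - 423883) = ((359 - 1*(-41803)) - 328790)/(516 - 423883) = ((359 + 41803) - 328790)/(-423367) = (42162 - 328790)*(-1/423367) = -286628*(-1/423367) = 286628/423367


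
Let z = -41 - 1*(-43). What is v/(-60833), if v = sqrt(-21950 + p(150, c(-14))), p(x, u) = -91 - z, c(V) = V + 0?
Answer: -I*sqrt(22043)/60833 ≈ -0.0024406*I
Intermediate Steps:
c(V) = V
z = 2 (z = -41 + 43 = 2)
p(x, u) = -93 (p(x, u) = -91 - 1*2 = -91 - 2 = -93)
v = I*sqrt(22043) (v = sqrt(-21950 - 93) = sqrt(-22043) = I*sqrt(22043) ≈ 148.47*I)
v/(-60833) = (I*sqrt(22043))/(-60833) = (I*sqrt(22043))*(-1/60833) = -I*sqrt(22043)/60833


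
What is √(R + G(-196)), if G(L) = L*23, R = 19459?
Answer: √14951 ≈ 122.27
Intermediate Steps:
G(L) = 23*L
√(R + G(-196)) = √(19459 + 23*(-196)) = √(19459 - 4508) = √14951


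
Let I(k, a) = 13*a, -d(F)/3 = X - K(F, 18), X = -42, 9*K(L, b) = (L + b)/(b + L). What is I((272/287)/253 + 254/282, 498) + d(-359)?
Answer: 19801/3 ≈ 6600.3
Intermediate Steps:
K(L, b) = ⅑ (K(L, b) = ((L + b)/(b + L))/9 = ((L + b)/(L + b))/9 = (⅑)*1 = ⅑)
d(F) = 379/3 (d(F) = -3*(-42 - 1*⅑) = -3*(-42 - ⅑) = -3*(-379/9) = 379/3)
I((272/287)/253 + 254/282, 498) + d(-359) = 13*498 + 379/3 = 6474 + 379/3 = 19801/3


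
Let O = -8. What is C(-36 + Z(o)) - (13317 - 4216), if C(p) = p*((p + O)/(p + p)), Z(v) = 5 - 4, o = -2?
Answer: -18245/2 ≈ -9122.5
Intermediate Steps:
Z(v) = 1
C(p) = -4 + p/2 (C(p) = p*((p - 8)/(p + p)) = p*((-8 + p)/((2*p))) = p*((-8 + p)*(1/(2*p))) = p*((-8 + p)/(2*p)) = -4 + p/2)
C(-36 + Z(o)) - (13317 - 4216) = (-4 + (-36 + 1)/2) - (13317 - 4216) = (-4 + (½)*(-35)) - 1*9101 = (-4 - 35/2) - 9101 = -43/2 - 9101 = -18245/2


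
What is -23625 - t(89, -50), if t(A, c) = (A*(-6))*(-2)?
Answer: -24693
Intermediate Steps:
t(A, c) = 12*A (t(A, c) = -6*A*(-2) = 12*A)
-23625 - t(89, -50) = -23625 - 12*89 = -23625 - 1*1068 = -23625 - 1068 = -24693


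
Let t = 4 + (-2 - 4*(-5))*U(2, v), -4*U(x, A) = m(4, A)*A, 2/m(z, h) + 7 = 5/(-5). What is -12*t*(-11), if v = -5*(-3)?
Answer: 5511/2 ≈ 2755.5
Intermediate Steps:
v = 15
m(z, h) = -1/4 (m(z, h) = 2/(-7 + 5/(-5)) = 2/(-7 + 5*(-1/5)) = 2/(-7 - 1) = 2/(-8) = 2*(-1/8) = -1/4)
U(x, A) = A/16 (U(x, A) = -(-1)*A/16 = A/16)
t = 167/8 (t = 4 + (-2 - 4*(-5))*((1/16)*15) = 4 + (-2 + 20)*(15/16) = 4 + 18*(15/16) = 4 + 135/8 = 167/8 ≈ 20.875)
-12*t*(-11) = -12*167/8*(-11) = -501/2*(-11) = 5511/2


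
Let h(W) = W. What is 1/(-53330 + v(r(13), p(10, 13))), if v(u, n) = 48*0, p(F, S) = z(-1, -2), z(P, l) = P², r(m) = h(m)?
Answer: -1/53330 ≈ -1.8751e-5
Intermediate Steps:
r(m) = m
p(F, S) = 1 (p(F, S) = (-1)² = 1)
v(u, n) = 0
1/(-53330 + v(r(13), p(10, 13))) = 1/(-53330 + 0) = 1/(-53330) = -1/53330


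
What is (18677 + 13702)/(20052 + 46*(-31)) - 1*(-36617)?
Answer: 682060621/18626 ≈ 36619.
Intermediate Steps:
(18677 + 13702)/(20052 + 46*(-31)) - 1*(-36617) = 32379/(20052 - 1426) + 36617 = 32379/18626 + 36617 = 682060621/18626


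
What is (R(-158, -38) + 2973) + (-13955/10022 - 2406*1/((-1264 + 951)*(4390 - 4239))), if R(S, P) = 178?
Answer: 1491898053453/473669786 ≈ 3149.7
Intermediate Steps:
(R(-158, -38) + 2973) + (-13955/10022 - 2406*1/((-1264 + 951)*(4390 - 4239))) = (178 + 2973) + (-13955/10022 - 2406*1/((-1264 + 951)*(4390 - 4239))) = 3151 + (-13955*1/10022 - 2406/((-313*151))) = 3151 + (-13955/10022 - 2406/(-47263)) = 3151 + (-13955/10022 - 2406*(-1/47263)) = 3151 + (-13955/10022 + 2406/47263) = 3151 - 635442233/473669786 = 1491898053453/473669786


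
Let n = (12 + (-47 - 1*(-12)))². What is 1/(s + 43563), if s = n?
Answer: 1/44092 ≈ 2.2680e-5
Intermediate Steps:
n = 529 (n = (12 + (-47 + 12))² = (12 - 35)² = (-23)² = 529)
s = 529
1/(s + 43563) = 1/(529 + 43563) = 1/44092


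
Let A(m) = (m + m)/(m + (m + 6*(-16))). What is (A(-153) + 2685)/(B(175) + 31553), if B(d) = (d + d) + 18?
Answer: 179946/2138707 ≈ 0.084138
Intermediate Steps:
B(d) = 18 + 2*d (B(d) = 2*d + 18 = 18 + 2*d)
A(m) = 2*m/(-96 + 2*m) (A(m) = (2*m)/(m + (m - 96)) = (2*m)/(m + (-96 + m)) = (2*m)/(-96 + 2*m) = 2*m/(-96 + 2*m))
(A(-153) + 2685)/(B(175) + 31553) = (-153/(-48 - 153) + 2685)/((18 + 2*175) + 31553) = (-153/(-201) + 2685)/((18 + 350) + 31553) = (-153*(-1/201) + 2685)/(368 + 31553) = (51/67 + 2685)/31921 = (179946/67)*(1/31921) = 179946/2138707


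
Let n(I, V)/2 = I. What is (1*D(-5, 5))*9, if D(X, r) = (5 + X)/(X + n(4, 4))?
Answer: 0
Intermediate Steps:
n(I, V) = 2*I
D(X, r) = (5 + X)/(8 + X) (D(X, r) = (5 + X)/(X + 2*4) = (5 + X)/(X + 8) = (5 + X)/(8 + X))
(1*D(-5, 5))*9 = (1*((5 - 5)/(8 - 5)))*9 = (1*(0/3))*9 = (1*((1/3)*0))*9 = (1*0)*9 = 0*9 = 0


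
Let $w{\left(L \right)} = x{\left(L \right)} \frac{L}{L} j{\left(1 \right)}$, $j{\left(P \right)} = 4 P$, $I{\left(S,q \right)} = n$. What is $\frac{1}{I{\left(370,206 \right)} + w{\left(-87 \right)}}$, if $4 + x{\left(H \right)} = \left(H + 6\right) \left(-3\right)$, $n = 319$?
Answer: $\frac{1}{1275} \approx 0.00078431$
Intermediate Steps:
$I{\left(S,q \right)} = 319$
$x{\left(H \right)} = -22 - 3 H$ ($x{\left(H \right)} = -4 + \left(H + 6\right) \left(-3\right) = -4 + \left(6 + H\right) \left(-3\right) = -4 - \left(18 + 3 H\right) = -22 - 3 H$)
$w{\left(L \right)} = -88 - 12 L$ ($w{\left(L \right)} = \left(-22 - 3 L\right) \frac{L}{L} 4 \cdot 1 = \left(-22 - 3 L\right) 1 \cdot 4 = \left(-22 - 3 L\right) 4 = -88 - 12 L$)
$\frac{1}{I{\left(370,206 \right)} + w{\left(-87 \right)}} = \frac{1}{319 - -956} = \frac{1}{319 + \left(-88 + 1044\right)} = \frac{1}{319 + 956} = \frac{1}{1275}$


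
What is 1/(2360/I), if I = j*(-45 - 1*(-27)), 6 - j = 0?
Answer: -27/590 ≈ -0.045763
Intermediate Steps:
j = 6 (j = 6 - 1*0 = 6 + 0 = 6)
I = -108 (I = 6*(-45 - 1*(-27)) = 6*(-45 + 27) = 6*(-18) = -108)
1/(2360/I) = 1/(2360/(-108)) = 1/(2360*(-1/108)) = 1/(-590/27) = -27/590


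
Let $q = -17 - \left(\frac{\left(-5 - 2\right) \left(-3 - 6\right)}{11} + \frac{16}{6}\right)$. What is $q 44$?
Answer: $- \frac{3352}{3} \approx -1117.3$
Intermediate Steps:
$q = - \frac{838}{33}$ ($q = -17 - \left(\left(-7\right) \left(-9\right) \frac{1}{11} + 16 \cdot \frac{1}{6}\right) = -17 - \left(63 \cdot \frac{1}{11} + \frac{8}{3}\right) = -17 - \left(\frac{63}{11} + \frac{8}{3}\right) = -17 - \frac{277}{33} = - \frac{838}{33} \approx -25.394$)
$q 44 = \left(- \frac{838}{33}\right) 44 = - \frac{3352}{3}$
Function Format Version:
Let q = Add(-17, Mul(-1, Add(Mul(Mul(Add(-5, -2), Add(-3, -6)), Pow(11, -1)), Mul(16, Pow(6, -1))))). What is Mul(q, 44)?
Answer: Rational(-3352, 3) ≈ -1117.3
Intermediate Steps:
q = Rational(-838, 33) (q = Add(-17, Mul(-1, Add(Mul(Mul(-7, -9), Rational(1, 11)), Mul(16, Rational(1, 6))))) = Add(-17, Mul(-1, Add(Mul(63, Rational(1, 11)), Rational(8, 3)))) = Add(-17, Mul(-1, Add(Rational(63, 11), Rational(8, 3)))) = Add(-17, Mul(-1, Rational(277, 33))) = Add(-17, Rational(-277, 33)) = Rational(-838, 33) ≈ -25.394)
Mul(q, 44) = Mul(Rational(-838, 33), 44) = Rational(-3352, 3)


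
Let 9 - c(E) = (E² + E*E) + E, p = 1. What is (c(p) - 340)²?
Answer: 111556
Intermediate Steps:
c(E) = 9 - E - 2*E² (c(E) = 9 - ((E² + E*E) + E) = 9 - ((E² + E²) + E) = 9 - (2*E² + E) = 9 - (E + 2*E²) = 9 + (-E - 2*E²) = 9 - E - 2*E²)
(c(p) - 340)² = ((9 - 1*1 - 2*1²) - 340)² = ((9 - 1 - 2*1) - 340)² = ((9 - 1 - 2) - 340)² = (6 - 340)² = (-334)² = 111556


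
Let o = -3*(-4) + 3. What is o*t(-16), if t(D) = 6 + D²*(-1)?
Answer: -3750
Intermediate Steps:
t(D) = 6 - D²
o = 15 (o = 12 + 3 = 15)
o*t(-16) = 15*(6 - 1*(-16)²) = 15*(6 - 1*256) = 15*(6 - 256) = 15*(-250) = -3750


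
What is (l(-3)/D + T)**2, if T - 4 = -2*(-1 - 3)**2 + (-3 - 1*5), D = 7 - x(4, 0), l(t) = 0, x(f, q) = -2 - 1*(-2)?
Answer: 1296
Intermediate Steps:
x(f, q) = 0 (x(f, q) = -2 + 2 = 0)
D = 7 (D = 7 - 1*0 = 7 + 0 = 7)
T = -36 (T = 4 + (-2*(-1 - 3)**2 + (-3 - 1*5)) = 4 + (-2*(-4)**2 + (-3 - 5)) = 4 + (-2*16 - 8) = 4 + (-32 - 8) = 4 - 40 = -36)
(l(-3)/D + T)**2 = (0/7 - 36)**2 = (0*(1/7) - 36)**2 = (0 - 36)**2 = (-36)**2 = 1296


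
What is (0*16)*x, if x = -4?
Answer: 0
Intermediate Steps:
(0*16)*x = (0*16)*(-4) = 0*(-4) = 0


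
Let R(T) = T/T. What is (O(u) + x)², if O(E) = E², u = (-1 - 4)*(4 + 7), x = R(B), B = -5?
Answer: 9156676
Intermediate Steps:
R(T) = 1
x = 1
u = -55 (u = -5*11 = -55)
(O(u) + x)² = ((-55)² + 1)² = (3025 + 1)² = 3026² = 9156676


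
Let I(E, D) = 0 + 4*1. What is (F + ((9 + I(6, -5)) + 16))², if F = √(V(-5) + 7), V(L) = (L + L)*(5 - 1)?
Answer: (29 + I*√33)² ≈ 808.0 + 333.18*I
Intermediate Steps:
V(L) = 8*L (V(L) = (2*L)*4 = 8*L)
I(E, D) = 4 (I(E, D) = 0 + 4 = 4)
F = I*√33 (F = √(8*(-5) + 7) = √(-40 + 7) = √(-33) = I*√33 ≈ 5.7446*I)
(F + ((9 + I(6, -5)) + 16))² = (I*√33 + ((9 + 4) + 16))² = (I*√33 + (13 + 16))² = (I*√33 + 29)² = (29 + I*√33)²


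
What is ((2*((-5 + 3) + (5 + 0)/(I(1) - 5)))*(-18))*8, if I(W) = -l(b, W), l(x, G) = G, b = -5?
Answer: 816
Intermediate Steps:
I(W) = -W
((2*((-5 + 3) + (5 + 0)/(I(1) - 5)))*(-18))*8 = ((2*((-5 + 3) + (5 + 0)/(-1*1 - 5)))*(-18))*8 = ((2*(-2 + 5/(-1 - 5)))*(-18))*8 = ((2*(-2 + 5/(-6)))*(-18))*8 = ((2*(-2 + 5*(-⅙)))*(-18))*8 = ((2*(-2 - ⅚))*(-18))*8 = ((2*(-17/6))*(-18))*8 = -17/3*(-18)*8 = 102*8 = 816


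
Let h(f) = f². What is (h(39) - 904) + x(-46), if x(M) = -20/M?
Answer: 14201/23 ≈ 617.43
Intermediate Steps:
(h(39) - 904) + x(-46) = (39² - 904) - 20/(-46) = (1521 - 904) - 20*(-1/46) = 617 + 10/23 = 14201/23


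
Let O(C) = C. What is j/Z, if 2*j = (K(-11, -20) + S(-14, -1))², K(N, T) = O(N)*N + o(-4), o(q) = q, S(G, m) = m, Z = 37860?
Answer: 1682/9465 ≈ 0.17771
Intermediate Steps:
K(N, T) = -4 + N² (K(N, T) = N*N - 4 = N² - 4 = -4 + N²)
j = 6728 (j = ((-4 + (-11)²) - 1)²/2 = ((-4 + 121) - 1)²/2 = (117 - 1)²/2 = (½)*116² = (½)*13456 = 6728)
j/Z = 6728/37860 = 6728*(1/37860) = 1682/9465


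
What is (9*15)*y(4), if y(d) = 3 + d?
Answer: 945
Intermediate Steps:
(9*15)*y(4) = (9*15)*(3 + 4) = 135*7 = 945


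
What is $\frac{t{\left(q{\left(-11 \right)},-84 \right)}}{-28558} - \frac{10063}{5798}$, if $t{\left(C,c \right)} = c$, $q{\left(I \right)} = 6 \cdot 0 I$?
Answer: $- \frac{143446061}{82789642} \approx -1.7327$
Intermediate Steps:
$q{\left(I \right)} = 0$ ($q{\left(I \right)} = 0 I = 0$)
$\frac{t{\left(q{\left(-11 \right)},-84 \right)}}{-28558} - \frac{10063}{5798} = - \frac{84}{-28558} - \frac{10063}{5798} = \left(-84\right) \left(- \frac{1}{28558}\right) - \frac{10063}{5798} = \frac{42}{14279} - \frac{10063}{5798} = - \frac{143446061}{82789642}$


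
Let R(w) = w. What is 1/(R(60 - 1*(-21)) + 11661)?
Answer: 1/11742 ≈ 8.5164e-5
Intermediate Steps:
1/(R(60 - 1*(-21)) + 11661) = 1/((60 - 1*(-21)) + 11661) = 1/((60 + 21) + 11661) = 1/(81 + 11661) = 1/11742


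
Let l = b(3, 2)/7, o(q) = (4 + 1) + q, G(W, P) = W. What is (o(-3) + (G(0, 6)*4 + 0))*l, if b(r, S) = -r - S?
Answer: -10/7 ≈ -1.4286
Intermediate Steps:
o(q) = 5 + q
b(r, S) = -S - r
l = -5/7 (l = (-1*2 - 1*3)/7 = (-2 - 3)*(⅐) = -5*⅐ = -5/7 ≈ -0.71429)
(o(-3) + (G(0, 6)*4 + 0))*l = ((5 - 3) + (0*4 + 0))*(-5/7) = (2 + (0 + 0))*(-5/7) = (2 + 0)*(-5/7) = 2*(-5/7) = -10/7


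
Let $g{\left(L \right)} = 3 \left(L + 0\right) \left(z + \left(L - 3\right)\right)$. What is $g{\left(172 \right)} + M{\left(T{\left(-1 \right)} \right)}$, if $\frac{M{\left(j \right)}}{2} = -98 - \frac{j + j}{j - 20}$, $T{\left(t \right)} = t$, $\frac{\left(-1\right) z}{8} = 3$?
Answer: $\frac{1567100}{21} \approx 74624.0$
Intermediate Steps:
$z = -24$ ($z = \left(-8\right) 3 = -24$)
$M{\left(j \right)} = -196 - \frac{4 j}{-20 + j}$ ($M{\left(j \right)} = 2 \left(-98 - \frac{j + j}{j - 20}\right) = 2 \left(-98 - \frac{2 j}{-20 + j}\right) = -196 - \frac{4 j}{-20 + j}$)
$g{\left(L \right)} = 3 L \left(-27 + L\right)$ ($g{\left(L \right)} = 3 \left(L + 0\right) \left(-24 + \left(L - 3\right)\right) = 3 L \left(-24 + \left(-3 + L\right)\right) = 3 L \left(-27 + L\right)$)
$g{\left(172 \right)} + M{\left(T{\left(-1 \right)} \right)} = 3 \cdot 172 \left(-27 + 172\right) + \frac{40 \left(98 - -5\right)}{-20 - 1} = 3 \cdot 172 \cdot 145 + \frac{40 \left(98 + 5\right)}{-21} = 74820 + 40 \left(- \frac{1}{21}\right) 103 = 74820 - \frac{4120}{21} = \frac{1567100}{21}$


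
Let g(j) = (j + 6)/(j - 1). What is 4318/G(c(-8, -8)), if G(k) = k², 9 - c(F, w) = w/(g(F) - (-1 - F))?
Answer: 16067278/227529 ≈ 70.616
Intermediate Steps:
g(j) = (6 + j)/(-1 + j)
c(F, w) = 9 - w/(1 + F + (6 + F)/(-1 + F)) (c(F, w) = 9 - w/((6 + F)/(-1 + F) - (-1 - F)) = 9 - w/((6 + F)/(-1 + F) + (1 + F)) = 9 - w/(1 + F + (6 + F)/(-1 + F)))
4318/G(c(-8, -8)) = 4318/(((45 - 8 + 9*(-8) + 9*(-8)² - 1*(-8)*(-8))/(5 - 8 + (-8)²))²) = 4318/(((45 - 8 - 72 + 9*64 - 64)/(5 - 8 + 64))²) = 4318/(((45 - 8 - 72 + 576 - 64)/61)²) = 4318/(((1/61)*477)²) = 4318/((477/61)²) = 4318/(227529/3721) = 4318*(3721/227529) = 16067278/227529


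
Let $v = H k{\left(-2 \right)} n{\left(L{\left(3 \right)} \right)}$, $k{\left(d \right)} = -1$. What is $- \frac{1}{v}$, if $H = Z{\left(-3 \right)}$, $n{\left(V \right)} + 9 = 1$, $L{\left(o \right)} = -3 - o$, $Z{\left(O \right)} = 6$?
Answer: $- \frac{1}{48} \approx -0.020833$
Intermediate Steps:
$n{\left(V \right)} = -8$ ($n{\left(V \right)} = -9 + 1 = -8$)
$H = 6$
$v = 48$ ($v = 6 \left(-1\right) \left(-8\right) = \left(-6\right) \left(-8\right) = 48$)
$- \frac{1}{v} = - \frac{1}{48}$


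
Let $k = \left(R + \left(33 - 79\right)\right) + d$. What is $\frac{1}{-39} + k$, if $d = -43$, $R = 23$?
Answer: $- \frac{2575}{39} \approx -66.026$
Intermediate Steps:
$k = -66$ ($k = \left(23 + \left(33 - 79\right)\right) - 43 = \left(23 - 46\right) - 43 = -23 - 43 = -66$)
$\frac{1}{-39} + k = \frac{1}{-39} - 66 = - \frac{1}{39} - 66 = - \frac{2575}{39}$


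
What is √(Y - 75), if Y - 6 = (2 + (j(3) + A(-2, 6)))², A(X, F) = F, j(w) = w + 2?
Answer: 10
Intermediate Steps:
j(w) = 2 + w
Y = 175 (Y = 6 + (2 + ((2 + 3) + 6))² = 6 + (2 + (5 + 6))² = 6 + (2 + 11)² = 6 + 13² = 6 + 169 = 175)
√(Y - 75) = √(175 - 75) = √100 = 10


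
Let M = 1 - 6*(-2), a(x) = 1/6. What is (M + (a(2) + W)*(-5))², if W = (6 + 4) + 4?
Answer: 120409/36 ≈ 3344.7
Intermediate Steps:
a(x) = ⅙
W = 14 (W = 10 + 4 = 14)
M = 13 (M = 1 + 12 = 13)
(M + (a(2) + W)*(-5))² = (13 + (⅙ + 14)*(-5))² = (13 + (85/6)*(-5))² = (13 - 425/6)² = (-347/6)² = 120409/36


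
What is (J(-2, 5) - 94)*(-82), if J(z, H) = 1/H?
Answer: 38458/5 ≈ 7691.6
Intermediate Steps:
(J(-2, 5) - 94)*(-82) = (1/5 - 94)*(-82) = -469/5*(-82) = 38458/5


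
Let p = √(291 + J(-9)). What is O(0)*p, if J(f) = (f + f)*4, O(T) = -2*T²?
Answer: 0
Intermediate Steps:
J(f) = 8*f (J(f) = (2*f)*4 = 8*f)
p = √219 (p = √(291 + 8*(-9)) = √(291 - 72) = √219 ≈ 14.799)
O(0)*p = (-2*0²)*√219 = (-2*0)*√219 = 0*√219 = 0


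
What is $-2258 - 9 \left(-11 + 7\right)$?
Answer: $-2222$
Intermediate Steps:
$-2258 - 9 \left(-11 + 7\right) = -2258 - 9 \left(-4\right) = -2258 - -36 = -2258 + 36 = -2222$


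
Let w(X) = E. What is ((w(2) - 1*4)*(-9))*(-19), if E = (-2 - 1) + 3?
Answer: -684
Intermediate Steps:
E = 0 (E = -3 + 3 = 0)
w(X) = 0
((w(2) - 1*4)*(-9))*(-19) = ((0 - 1*4)*(-9))*(-19) = ((0 - 4)*(-9))*(-19) = -4*(-9)*(-19) = 36*(-19) = -684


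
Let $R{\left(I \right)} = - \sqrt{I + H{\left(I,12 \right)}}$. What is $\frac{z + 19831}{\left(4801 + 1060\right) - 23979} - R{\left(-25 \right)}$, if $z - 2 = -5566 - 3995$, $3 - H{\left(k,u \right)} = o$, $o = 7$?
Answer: $- \frac{5136}{9059} + i \sqrt{29} \approx -0.56695 + 5.3852 i$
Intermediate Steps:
$H{\left(k,u \right)} = -4$ ($H{\left(k,u \right)} = 3 - 7 = -4$)
$z = -9559$ ($z = 2 - 9561 = -9559$)
$R{\left(I \right)} = - \sqrt{-4 + I}$ ($R{\left(I \right)} = - \sqrt{I - 4} = - \sqrt{-4 + I}$)
$\frac{z + 19831}{\left(4801 + 1060\right) - 23979} - R{\left(-25 \right)} = \frac{-9559 + 19831}{\left(4801 + 1060\right) - 23979} - - \sqrt{-4 - 25} = \frac{10272}{5861 - 23979} - - \sqrt{-29} = \frac{10272}{-18118} - - i \sqrt{29} = 10272 \left(- \frac{1}{18118}\right) - - i \sqrt{29} = - \frac{5136}{9059} + i \sqrt{29}$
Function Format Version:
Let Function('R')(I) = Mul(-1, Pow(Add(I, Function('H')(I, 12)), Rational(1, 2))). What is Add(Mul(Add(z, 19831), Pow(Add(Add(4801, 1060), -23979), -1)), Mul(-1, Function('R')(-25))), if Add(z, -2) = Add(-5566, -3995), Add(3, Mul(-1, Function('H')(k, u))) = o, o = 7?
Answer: Add(Rational(-5136, 9059), Mul(I, Pow(29, Rational(1, 2)))) ≈ Add(-0.56695, Mul(5.3852, I))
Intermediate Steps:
Function('H')(k, u) = -4 (Function('H')(k, u) = Add(3, Mul(-1, 7)) = Add(3, -7) = -4)
z = -9559 (z = Add(2, Add(-5566, -3995)) = Add(2, -9561) = -9559)
Function('R')(I) = Mul(-1, Pow(Add(-4, I), Rational(1, 2))) (Function('R')(I) = Mul(-1, Pow(Add(I, -4), Rational(1, 2))) = Mul(-1, Pow(Add(-4, I), Rational(1, 2))))
Add(Mul(Add(z, 19831), Pow(Add(Add(4801, 1060), -23979), -1)), Mul(-1, Function('R')(-25))) = Add(Mul(Add(-9559, 19831), Pow(Add(Add(4801, 1060), -23979), -1)), Mul(-1, Mul(-1, Pow(Add(-4, -25), Rational(1, 2))))) = Add(Mul(10272, Pow(Add(5861, -23979), -1)), Mul(-1, Mul(-1, Pow(-29, Rational(1, 2))))) = Add(Mul(10272, Pow(-18118, -1)), Mul(-1, Mul(-1, Mul(I, Pow(29, Rational(1, 2)))))) = Add(Mul(10272, Rational(-1, 18118)), Mul(-1, Mul(-1, I, Pow(29, Rational(1, 2))))) = Add(Rational(-5136, 9059), Mul(I, Pow(29, Rational(1, 2))))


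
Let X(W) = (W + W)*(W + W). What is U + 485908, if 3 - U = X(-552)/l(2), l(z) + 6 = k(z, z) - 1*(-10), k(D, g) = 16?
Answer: 2124851/5 ≈ 4.2497e+5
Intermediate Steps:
X(W) = 4*W² (X(W) = (2*W)*(2*W) = 4*W²)
l(z) = 20 (l(z) = -6 + (16 - 1*(-10)) = -6 + (16 + 10) = -6 + 26 = 20)
U = -304689/5 (U = 3 - 4*(-552)²/20 = 3 - 4*304704/20 = 3 - 1218816/20 = 3 - 1*304704/5 = 3 - 304704/5 = -304689/5 ≈ -60938.)
U + 485908 = -304689/5 + 485908 = 2124851/5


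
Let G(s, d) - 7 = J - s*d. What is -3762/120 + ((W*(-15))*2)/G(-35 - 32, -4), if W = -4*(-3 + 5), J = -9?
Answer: -5803/180 ≈ -32.239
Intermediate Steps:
W = -8 (W = -4*2 = -8)
G(s, d) = -2 - d*s (G(s, d) = 7 + (-9 - s*d) = 7 + (-9 - d*s) = -2 - d*s)
-3762/120 + ((W*(-15))*2)/G(-35 - 32, -4) = -3762/120 + (-8*(-15)*2)/(-2 - 1*(-4)*(-35 - 32)) = -3762*1/120 + (120*2)/(-2 - 1*(-4)*(-67)) = -627/20 + 240/(-2 - 268) = -627/20 + 240/(-270) = -627/20 + 240*(-1/270) = -627/20 - 8/9 = -5803/180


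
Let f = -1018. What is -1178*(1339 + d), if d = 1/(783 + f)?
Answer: -370674192/235 ≈ -1.5773e+6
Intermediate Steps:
d = -1/235 (d = 1/(783 - 1018) = 1/(-235) = -1/235 ≈ -0.0042553)
-1178*(1339 + d) = -1178*(1339 - 1/235) = -1178*314664/235 = -370674192/235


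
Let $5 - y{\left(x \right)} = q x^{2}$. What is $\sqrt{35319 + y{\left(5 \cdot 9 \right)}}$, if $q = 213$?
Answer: $i \sqrt{396001} \approx 629.29 i$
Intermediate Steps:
$y{\left(x \right)} = 5 - 213 x^{2}$
$\sqrt{35319 + y{\left(5 \cdot 9 \right)}} = \sqrt{35319 + \left(5 - 213 \left(5 \cdot 9\right)^{2}\right)} = \sqrt{35319 + \left(5 - 213 \cdot 45^{2}\right)} = \sqrt{35319 + \left(5 - 431325\right)} = \sqrt{35319 - 431320} = \sqrt{-396001} = i \sqrt{396001}$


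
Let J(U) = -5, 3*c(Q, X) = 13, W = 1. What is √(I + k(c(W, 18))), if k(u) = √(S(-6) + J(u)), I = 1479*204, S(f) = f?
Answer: √(301716 + I*√11) ≈ 549.29 + 0.003*I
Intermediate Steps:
c(Q, X) = 13/3 (c(Q, X) = (⅓)*13 = 13/3)
I = 301716
k(u) = I*√11 (k(u) = √(-6 - 5) = √(-11) = I*√11)
√(I + k(c(W, 18))) = √(301716 + I*√11)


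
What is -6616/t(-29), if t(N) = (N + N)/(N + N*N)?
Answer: 92624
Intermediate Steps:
t(N) = 2*N/(N + N²) (t(N) = (2*N)/(N + N²) = 2*N/(N + N²))
-6616/t(-29) = -6616/(2/(1 - 29)) = -6616/(2/(-28)) = -6616/(2*(-1/28)) = -6616/(-1/14) = -6616*(-14) = 92624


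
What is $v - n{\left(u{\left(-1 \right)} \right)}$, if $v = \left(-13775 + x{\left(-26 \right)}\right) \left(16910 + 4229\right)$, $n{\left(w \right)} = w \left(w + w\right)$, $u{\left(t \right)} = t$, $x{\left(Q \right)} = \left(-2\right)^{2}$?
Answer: $-291105171$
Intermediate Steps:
$x{\left(Q \right)} = 4$
$n{\left(w \right)} = 2 w^{2}$ ($n{\left(w \right)} = w 2 w = 2 w^{2}$)
$v = -291105169$ ($v = \left(-13775 + 4\right) \left(16910 + 4229\right) = \left(-13771\right) 21139 = -291105169$)
$v - n{\left(u{\left(-1 \right)} \right)} = -291105169 - 2 \left(-1\right)^{2} = -291105169 - 2 \cdot 1 = -291105169 - 2 = -291105171$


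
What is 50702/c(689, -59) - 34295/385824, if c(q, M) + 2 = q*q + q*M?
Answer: 1168921597/41868463008 ≈ 0.027919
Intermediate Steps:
c(q, M) = -2 + q² + M*q (c(q, M) = -2 + (q*q + q*M) = -2 + (q² + M*q) = -2 + q² + M*q)
50702/c(689, -59) - 34295/385824 = 50702/(-2 + 689² - 59*689) - 34295/385824 = 50702/(-2 + 474721 - 40651) - 34295*1/385824 = 50702/434068 - 34295/385824 = 50702*(1/434068) - 34295/385824 = 25351/217034 - 34295/385824 = 1168921597/41868463008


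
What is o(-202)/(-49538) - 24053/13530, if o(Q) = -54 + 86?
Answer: -595985237/335124570 ≈ -1.7784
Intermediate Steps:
o(Q) = 32
o(-202)/(-49538) - 24053/13530 = 32/(-49538) - 24053/13530 = 32*(-1/49538) - 24053*1/13530 = -16/24769 - 24053/13530 = -595985237/335124570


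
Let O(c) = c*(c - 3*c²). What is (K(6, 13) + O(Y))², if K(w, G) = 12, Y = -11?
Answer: 17023876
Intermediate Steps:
(K(6, 13) + O(Y))² = (12 + (-11)²*(1 - 3*(-11)))² = (12 + 121*(1 + 33))² = (12 + 121*34)² = (12 + 4114)² = 4126² = 17023876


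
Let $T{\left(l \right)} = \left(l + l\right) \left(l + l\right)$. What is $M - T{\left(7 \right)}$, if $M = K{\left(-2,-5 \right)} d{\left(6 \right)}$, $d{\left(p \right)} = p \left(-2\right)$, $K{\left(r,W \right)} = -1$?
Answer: $-184$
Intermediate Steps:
$T{\left(l \right)} = 4 l^{2}$ ($T{\left(l \right)} = 2 l 2 l = 4 l^{2}$)
$d{\left(p \right)} = - 2 p$
$M = 12$ ($M = - \left(-2\right) 6 = \left(-1\right) \left(-12\right) = 12$)
$M - T{\left(7 \right)} = 12 - 4 \cdot 7^{2} = 12 - 4 \cdot 49 = 12 - 196 = -184$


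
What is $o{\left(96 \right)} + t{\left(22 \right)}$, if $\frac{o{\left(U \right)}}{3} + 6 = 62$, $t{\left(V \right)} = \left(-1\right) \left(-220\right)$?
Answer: $388$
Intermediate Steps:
$t{\left(V \right)} = 220$
$o{\left(U \right)} = 168$ ($o{\left(U \right)} = -18 + 3 \cdot 62 = -18 + 186 = 168$)
$o{\left(96 \right)} + t{\left(22 \right)} = 168 + 220 = 388$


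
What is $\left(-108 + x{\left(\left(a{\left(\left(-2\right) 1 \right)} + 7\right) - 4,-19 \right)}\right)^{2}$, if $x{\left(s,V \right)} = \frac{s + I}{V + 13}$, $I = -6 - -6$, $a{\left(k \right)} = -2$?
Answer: $\frac{421201}{36} \approx 11700.0$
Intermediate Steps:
$I = 0$ ($I = -6 + 6 = 0$)
$x{\left(s,V \right)} = \frac{s}{13 + V}$ ($x{\left(s,V \right)} = \frac{s + 0}{V + 13} = \frac{s}{13 + V}$)
$\left(-108 + x{\left(\left(a{\left(\left(-2\right) 1 \right)} + 7\right) - 4,-19 \right)}\right)^{2} = \left(-108 + \frac{\left(-2 + 7\right) - 4}{13 - 19}\right)^{2} = \left(-108 + \frac{5 - 4}{-6}\right)^{2} = \left(-108 + 1 \left(- \frac{1}{6}\right)\right)^{2} = \left(-108 - \frac{1}{6}\right)^{2} = \left(- \frac{649}{6}\right)^{2} = \frac{421201}{36}$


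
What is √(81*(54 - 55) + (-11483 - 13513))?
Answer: I*√25077 ≈ 158.36*I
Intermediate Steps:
√(81*(54 - 55) + (-11483 - 13513)) = √(81*(-1) - 24996) = √(-81 - 24996) = √(-25077) = I*√25077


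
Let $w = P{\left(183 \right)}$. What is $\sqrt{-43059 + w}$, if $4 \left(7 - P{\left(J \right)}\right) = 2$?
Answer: $\frac{i \sqrt{172210}}{2} \approx 207.49 i$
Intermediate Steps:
$P{\left(J \right)} = \frac{13}{2}$ ($P{\left(J \right)} = 7 - \frac{1}{2} = \frac{13}{2}$)
$w = \frac{13}{2} \approx 6.5$
$\sqrt{-43059 + w} = \sqrt{-43059 + \frac{13}{2}} = \sqrt{- \frac{86105}{2}} = \frac{i \sqrt{172210}}{2}$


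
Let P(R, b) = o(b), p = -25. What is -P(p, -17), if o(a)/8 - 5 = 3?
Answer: -64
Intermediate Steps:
o(a) = 64 (o(a) = 40 + 8*3 = 40 + 24 = 64)
P(R, b) = 64
-P(p, -17) = -1*64 = -64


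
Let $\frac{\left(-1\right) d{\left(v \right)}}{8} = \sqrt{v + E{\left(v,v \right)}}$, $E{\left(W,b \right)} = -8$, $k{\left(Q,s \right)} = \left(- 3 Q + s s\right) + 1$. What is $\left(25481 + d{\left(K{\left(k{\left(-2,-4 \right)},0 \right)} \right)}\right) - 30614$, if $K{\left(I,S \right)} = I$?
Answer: $-5133 - 8 \sqrt{15} \approx -5164.0$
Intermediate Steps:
$k{\left(Q,s \right)} = 1 + s^{2} - 3 Q$ ($k{\left(Q,s \right)} = \left(- 3 Q + s^{2}\right) + 1 = \left(s^{2} - 3 Q\right) + 1 = 1 + s^{2} - 3 Q$)
$d{\left(v \right)} = - 8 \sqrt{-8 + v}$ ($d{\left(v \right)} = - 8 \sqrt{v - 8} = - 8 \sqrt{-8 + v}$)
$\left(25481 + d{\left(K{\left(k{\left(-2,-4 \right)},0 \right)} \right)}\right) - 30614 = \left(25481 - 8 \sqrt{-8 + \left(1 + \left(-4\right)^{2} - -6\right)}\right) - 30614 = \left(25481 - 8 \sqrt{-8 + \left(1 + 16 + 6\right)}\right) - 30614 = \left(25481 - 8 \sqrt{-8 + 23}\right) - 30614 = \left(25481 - 8 \sqrt{15}\right) - 30614 = -5133 - 8 \sqrt{15}$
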